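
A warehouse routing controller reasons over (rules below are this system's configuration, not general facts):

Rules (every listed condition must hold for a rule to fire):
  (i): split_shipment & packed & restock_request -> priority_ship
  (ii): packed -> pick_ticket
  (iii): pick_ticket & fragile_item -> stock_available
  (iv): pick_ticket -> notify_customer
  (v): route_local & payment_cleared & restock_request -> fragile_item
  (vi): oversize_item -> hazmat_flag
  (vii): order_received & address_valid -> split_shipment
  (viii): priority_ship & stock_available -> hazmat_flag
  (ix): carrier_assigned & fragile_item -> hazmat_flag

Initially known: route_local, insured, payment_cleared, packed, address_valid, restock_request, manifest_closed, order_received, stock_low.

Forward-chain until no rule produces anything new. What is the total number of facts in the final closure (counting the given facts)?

[1] (ii) [packed -> pick_ticket]; (v) [route_local & payment_cleared & restock_request -> fragile_item]; (vii) [order_received & address_valid -> split_shipment]. ⇒ new: pick_ticket, fragile_item, split_shipment.
[2] (i) [split_shipment & packed & restock_request -> priority_ship]; (iii) [pick_ticket & fragile_item -> stock_available]; (iv) [pick_ticket -> notify_customer]. ⇒ new: priority_ship, stock_available, notify_customer.
[3] (viii) [priority_ship & stock_available -> hazmat_flag]. ⇒ new: hazmat_flag.
Closure: {address_valid, fragile_item, hazmat_flag, insured, manifest_closed, notify_customer, order_received, packed, payment_cleared, pick_ticket, priority_ship, restock_request, route_local, split_shipment, stock_available, stock_low} — 16 facts.

16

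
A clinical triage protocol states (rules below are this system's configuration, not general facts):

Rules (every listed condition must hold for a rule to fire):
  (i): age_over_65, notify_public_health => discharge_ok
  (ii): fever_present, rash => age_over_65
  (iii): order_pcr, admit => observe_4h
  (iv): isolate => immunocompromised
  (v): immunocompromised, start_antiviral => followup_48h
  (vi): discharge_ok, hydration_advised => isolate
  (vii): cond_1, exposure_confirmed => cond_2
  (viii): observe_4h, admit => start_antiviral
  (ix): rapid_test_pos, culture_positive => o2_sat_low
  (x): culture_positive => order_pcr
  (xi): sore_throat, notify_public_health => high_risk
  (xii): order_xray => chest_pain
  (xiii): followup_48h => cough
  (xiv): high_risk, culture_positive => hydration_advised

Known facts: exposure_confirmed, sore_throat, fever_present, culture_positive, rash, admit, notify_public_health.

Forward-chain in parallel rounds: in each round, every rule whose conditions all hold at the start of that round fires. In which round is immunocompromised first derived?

4

Round 1 fires (ii), (x), (xi), giving age_over_65, order_pcr, high_risk.
Round 2 fires (i), (iii), (xiv), giving discharge_ok, observe_4h, hydration_advised.
Round 3 fires (vi), (viii), giving isolate, start_antiviral.
Round 4 fires (iv), giving immunocompromised.
immunocompromised first appears in round 4.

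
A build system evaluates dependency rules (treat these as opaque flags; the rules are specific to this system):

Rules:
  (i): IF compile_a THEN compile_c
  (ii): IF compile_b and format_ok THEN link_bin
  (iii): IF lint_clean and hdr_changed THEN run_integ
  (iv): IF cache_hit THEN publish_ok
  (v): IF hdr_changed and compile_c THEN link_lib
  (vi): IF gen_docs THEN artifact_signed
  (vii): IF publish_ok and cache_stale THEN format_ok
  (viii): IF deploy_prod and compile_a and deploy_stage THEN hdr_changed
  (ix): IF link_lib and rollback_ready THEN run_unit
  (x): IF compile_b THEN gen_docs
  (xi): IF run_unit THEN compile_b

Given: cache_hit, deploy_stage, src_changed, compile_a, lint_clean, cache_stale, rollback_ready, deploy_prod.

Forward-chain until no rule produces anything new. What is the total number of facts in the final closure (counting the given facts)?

19

Round 1 — (i), (iv), (viii), derive compile_c, publish_ok, hdr_changed.
Round 2 — (iii), (v), (vii), derive run_integ, link_lib, format_ok.
Round 3 — (ix), derive run_unit.
Round 4 — (xi), derive compile_b.
Round 5 — (ii), (x), derive link_bin, gen_docs.
Round 6 — (vi), derive artifact_signed.
Closure: {artifact_signed, cache_hit, cache_stale, compile_a, compile_b, compile_c, deploy_prod, deploy_stage, format_ok, gen_docs, hdr_changed, link_bin, link_lib, lint_clean, publish_ok, rollback_ready, run_integ, run_unit, src_changed} — 19 facts.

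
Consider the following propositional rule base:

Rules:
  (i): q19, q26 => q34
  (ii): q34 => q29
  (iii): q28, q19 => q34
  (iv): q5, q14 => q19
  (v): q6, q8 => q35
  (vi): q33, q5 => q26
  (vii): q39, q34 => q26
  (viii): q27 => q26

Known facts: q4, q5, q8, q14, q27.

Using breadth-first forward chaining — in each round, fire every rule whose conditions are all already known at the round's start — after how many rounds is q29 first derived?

Round 1: (iv) [q5, q14 => q19]; (viii) [q27 => q26]. Adds q19, q26.
Round 2: (i) [q19, q26 => q34]. Adds q34.
Round 3: (ii) [q34 => q29]. Adds q29.
q29 first appears in round 3.

3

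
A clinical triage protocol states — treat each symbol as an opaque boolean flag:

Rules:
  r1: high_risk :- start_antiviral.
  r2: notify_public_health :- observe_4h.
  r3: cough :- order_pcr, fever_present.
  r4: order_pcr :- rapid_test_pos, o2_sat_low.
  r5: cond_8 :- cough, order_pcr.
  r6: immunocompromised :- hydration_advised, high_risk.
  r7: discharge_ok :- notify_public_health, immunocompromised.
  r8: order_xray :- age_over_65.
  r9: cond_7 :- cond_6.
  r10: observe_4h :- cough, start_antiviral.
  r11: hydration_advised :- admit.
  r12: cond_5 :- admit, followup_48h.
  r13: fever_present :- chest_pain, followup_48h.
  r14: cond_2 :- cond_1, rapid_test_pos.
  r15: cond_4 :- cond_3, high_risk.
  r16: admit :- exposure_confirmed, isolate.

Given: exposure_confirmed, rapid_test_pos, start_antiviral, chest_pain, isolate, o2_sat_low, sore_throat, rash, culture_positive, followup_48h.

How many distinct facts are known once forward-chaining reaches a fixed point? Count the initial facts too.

22

[1] r1 [high_risk :- start_antiviral.]; r4 [order_pcr :- rapid_test_pos, o2_sat_low.]; r13 [fever_present :- chest_pain, followup_48h.]; r16 [admit :- exposure_confirmed, isolate.]. ⇒ new: high_risk, order_pcr, fever_present, admit.
[2] r3 [cough :- order_pcr, fever_present.]; r11 [hydration_advised :- admit.]; r12 [cond_5 :- admit, followup_48h.]. ⇒ new: cough, hydration_advised, cond_5.
[3] r5 [cond_8 :- cough, order_pcr.]; r6 [immunocompromised :- hydration_advised, high_risk.]; r10 [observe_4h :- cough, start_antiviral.]. ⇒ new: cond_8, immunocompromised, observe_4h.
[4] r2 [notify_public_health :- observe_4h.]. ⇒ new: notify_public_health.
[5] r7 [discharge_ok :- notify_public_health, immunocompromised.]. ⇒ new: discharge_ok.
Closure: {admit, chest_pain, cond_5, cond_8, cough, culture_positive, discharge_ok, exposure_confirmed, fever_present, followup_48h, high_risk, hydration_advised, immunocompromised, isolate, notify_public_health, o2_sat_low, observe_4h, order_pcr, rapid_test_pos, rash, sore_throat, start_antiviral} — 22 facts.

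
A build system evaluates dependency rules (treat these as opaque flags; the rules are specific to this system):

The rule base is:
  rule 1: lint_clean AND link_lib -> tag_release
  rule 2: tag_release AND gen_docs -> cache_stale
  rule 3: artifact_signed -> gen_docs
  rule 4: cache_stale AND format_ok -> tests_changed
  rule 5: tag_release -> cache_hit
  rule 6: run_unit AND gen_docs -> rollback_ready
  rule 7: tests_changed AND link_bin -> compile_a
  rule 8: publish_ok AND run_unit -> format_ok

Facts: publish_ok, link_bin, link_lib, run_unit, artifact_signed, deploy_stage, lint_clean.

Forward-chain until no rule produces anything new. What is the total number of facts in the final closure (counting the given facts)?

Round 1 fires rule 1, rule 3, rule 8, giving tag_release, gen_docs, format_ok.
Round 2 fires rule 2, rule 5, rule 6, giving cache_stale, cache_hit, rollback_ready.
Round 3 fires rule 4, giving tests_changed.
Round 4 fires rule 7, giving compile_a.
Closure: {artifact_signed, cache_hit, cache_stale, compile_a, deploy_stage, format_ok, gen_docs, link_bin, link_lib, lint_clean, publish_ok, rollback_ready, run_unit, tag_release, tests_changed} — 15 facts.

15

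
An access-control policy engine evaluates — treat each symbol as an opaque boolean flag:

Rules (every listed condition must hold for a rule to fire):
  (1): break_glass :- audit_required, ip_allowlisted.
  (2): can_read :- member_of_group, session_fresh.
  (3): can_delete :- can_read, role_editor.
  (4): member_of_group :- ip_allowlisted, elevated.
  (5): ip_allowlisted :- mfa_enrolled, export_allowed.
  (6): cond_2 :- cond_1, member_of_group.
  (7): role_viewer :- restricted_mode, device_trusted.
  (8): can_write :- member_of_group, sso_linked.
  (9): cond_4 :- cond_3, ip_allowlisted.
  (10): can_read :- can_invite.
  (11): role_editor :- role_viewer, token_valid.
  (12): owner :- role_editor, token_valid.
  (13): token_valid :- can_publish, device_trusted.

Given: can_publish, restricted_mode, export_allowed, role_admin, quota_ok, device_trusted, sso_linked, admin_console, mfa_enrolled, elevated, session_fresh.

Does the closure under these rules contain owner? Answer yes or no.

[1] (5) [ip_allowlisted :- mfa_enrolled, export_allowed.]; (7) [role_viewer :- restricted_mode, device_trusted.]; (13) [token_valid :- can_publish, device_trusted.]. ⇒ new: ip_allowlisted, role_viewer, token_valid.
[2] (4) [member_of_group :- ip_allowlisted, elevated.]; (11) [role_editor :- role_viewer, token_valid.]. ⇒ new: member_of_group, role_editor.
[3] (2) [can_read :- member_of_group, session_fresh.]; (8) [can_write :- member_of_group, sso_linked.]; (12) [owner :- role_editor, token_valid.]. ⇒ new: can_read, can_write, owner.
[4] (3) [can_delete :- can_read, role_editor.]. ⇒ new: can_delete.
owner appears in round 3, so it is derivable.

yes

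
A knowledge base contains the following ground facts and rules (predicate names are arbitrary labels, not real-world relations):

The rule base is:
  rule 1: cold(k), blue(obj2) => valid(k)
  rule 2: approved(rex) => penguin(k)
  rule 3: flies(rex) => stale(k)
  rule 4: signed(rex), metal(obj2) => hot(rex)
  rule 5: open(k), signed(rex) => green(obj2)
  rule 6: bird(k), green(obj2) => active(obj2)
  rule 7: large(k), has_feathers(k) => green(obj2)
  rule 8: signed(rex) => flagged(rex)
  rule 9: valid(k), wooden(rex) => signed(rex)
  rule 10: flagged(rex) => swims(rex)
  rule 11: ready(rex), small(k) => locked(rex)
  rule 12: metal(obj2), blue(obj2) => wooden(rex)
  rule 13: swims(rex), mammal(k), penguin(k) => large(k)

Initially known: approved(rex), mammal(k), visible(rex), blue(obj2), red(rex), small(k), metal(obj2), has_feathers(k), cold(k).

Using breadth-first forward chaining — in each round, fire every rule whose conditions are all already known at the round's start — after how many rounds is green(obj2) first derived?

6

[1] rule 1 [cold(k), blue(obj2) => valid(k)]; rule 2 [approved(rex) => penguin(k)]; rule 12 [metal(obj2), blue(obj2) => wooden(rex)]. ⇒ new: valid(k), penguin(k), wooden(rex).
[2] rule 9 [valid(k), wooden(rex) => signed(rex)]. ⇒ new: signed(rex).
[3] rule 4 [signed(rex), metal(obj2) => hot(rex)]; rule 8 [signed(rex) => flagged(rex)]. ⇒ new: hot(rex), flagged(rex).
[4] rule 10 [flagged(rex) => swims(rex)]. ⇒ new: swims(rex).
[5] rule 13 [swims(rex), mammal(k), penguin(k) => large(k)]. ⇒ new: large(k).
[6] rule 7 [large(k), has_feathers(k) => green(obj2)]. ⇒ new: green(obj2).
green(obj2) first appears in round 6.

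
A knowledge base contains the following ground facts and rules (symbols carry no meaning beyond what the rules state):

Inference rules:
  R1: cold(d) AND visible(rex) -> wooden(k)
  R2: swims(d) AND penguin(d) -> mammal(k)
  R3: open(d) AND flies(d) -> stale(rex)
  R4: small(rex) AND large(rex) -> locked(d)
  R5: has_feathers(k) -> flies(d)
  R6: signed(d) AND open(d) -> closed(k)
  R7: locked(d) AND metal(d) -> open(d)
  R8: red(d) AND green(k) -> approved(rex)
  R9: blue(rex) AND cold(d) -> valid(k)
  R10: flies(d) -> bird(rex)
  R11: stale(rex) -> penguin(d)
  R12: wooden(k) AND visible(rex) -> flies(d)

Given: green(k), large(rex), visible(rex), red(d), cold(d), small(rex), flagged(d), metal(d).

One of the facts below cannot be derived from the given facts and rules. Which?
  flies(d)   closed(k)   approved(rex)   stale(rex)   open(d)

closed(k)

Round 1 — R1, R4, R8, derive wooden(k), locked(d), approved(rex).
Round 2 — R7, R12, derive open(d), flies(d).
Round 3 — R3, R10, derive stale(rex), bird(rex).
Round 4 — R11, derive penguin(d).
Derived: flies(d) (round 2), open(d) (round 2), approved(rex) (round 1), stale(rex) (round 3). closed(k) never appears in any round.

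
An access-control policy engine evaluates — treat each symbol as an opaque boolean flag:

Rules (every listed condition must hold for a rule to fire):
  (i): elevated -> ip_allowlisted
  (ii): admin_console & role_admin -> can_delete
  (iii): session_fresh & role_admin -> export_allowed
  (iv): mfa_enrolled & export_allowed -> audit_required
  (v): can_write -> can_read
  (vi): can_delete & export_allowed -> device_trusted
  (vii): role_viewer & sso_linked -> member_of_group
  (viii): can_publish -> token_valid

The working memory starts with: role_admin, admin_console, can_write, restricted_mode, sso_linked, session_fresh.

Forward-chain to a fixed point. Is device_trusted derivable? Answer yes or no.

yes

Round 1: (ii) [admin_console & role_admin -> can_delete]; (iii) [session_fresh & role_admin -> export_allowed]; (v) [can_write -> can_read]. Adds can_delete, export_allowed, can_read.
Round 2: (vi) [can_delete & export_allowed -> device_trusted]. Adds device_trusted.
device_trusted appears in round 2, so it is derivable.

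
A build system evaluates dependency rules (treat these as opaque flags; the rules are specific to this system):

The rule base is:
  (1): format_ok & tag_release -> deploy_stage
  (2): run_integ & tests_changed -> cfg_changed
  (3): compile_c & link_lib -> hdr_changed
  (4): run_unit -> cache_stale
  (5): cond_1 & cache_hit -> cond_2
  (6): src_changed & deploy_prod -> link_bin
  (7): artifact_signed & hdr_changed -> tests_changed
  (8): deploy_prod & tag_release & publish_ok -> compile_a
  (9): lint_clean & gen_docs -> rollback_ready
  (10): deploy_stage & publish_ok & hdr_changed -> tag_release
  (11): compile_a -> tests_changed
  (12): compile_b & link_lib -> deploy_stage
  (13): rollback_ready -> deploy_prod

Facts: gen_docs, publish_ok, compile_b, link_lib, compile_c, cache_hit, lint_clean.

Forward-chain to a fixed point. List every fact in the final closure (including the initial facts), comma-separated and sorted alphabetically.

cache_hit, compile_a, compile_b, compile_c, deploy_prod, deploy_stage, gen_docs, hdr_changed, link_lib, lint_clean, publish_ok, rollback_ready, tag_release, tests_changed

[1] (3) [compile_c & link_lib -> hdr_changed]; (9) [lint_clean & gen_docs -> rollback_ready]; (12) [compile_b & link_lib -> deploy_stage]. ⇒ new: hdr_changed, rollback_ready, deploy_stage.
[2] (10) [deploy_stage & publish_ok & hdr_changed -> tag_release]; (13) [rollback_ready -> deploy_prod]. ⇒ new: tag_release, deploy_prod.
[3] (8) [deploy_prod & tag_release & publish_ok -> compile_a]. ⇒ new: compile_a.
[4] (11) [compile_a -> tests_changed]. ⇒ new: tests_changed.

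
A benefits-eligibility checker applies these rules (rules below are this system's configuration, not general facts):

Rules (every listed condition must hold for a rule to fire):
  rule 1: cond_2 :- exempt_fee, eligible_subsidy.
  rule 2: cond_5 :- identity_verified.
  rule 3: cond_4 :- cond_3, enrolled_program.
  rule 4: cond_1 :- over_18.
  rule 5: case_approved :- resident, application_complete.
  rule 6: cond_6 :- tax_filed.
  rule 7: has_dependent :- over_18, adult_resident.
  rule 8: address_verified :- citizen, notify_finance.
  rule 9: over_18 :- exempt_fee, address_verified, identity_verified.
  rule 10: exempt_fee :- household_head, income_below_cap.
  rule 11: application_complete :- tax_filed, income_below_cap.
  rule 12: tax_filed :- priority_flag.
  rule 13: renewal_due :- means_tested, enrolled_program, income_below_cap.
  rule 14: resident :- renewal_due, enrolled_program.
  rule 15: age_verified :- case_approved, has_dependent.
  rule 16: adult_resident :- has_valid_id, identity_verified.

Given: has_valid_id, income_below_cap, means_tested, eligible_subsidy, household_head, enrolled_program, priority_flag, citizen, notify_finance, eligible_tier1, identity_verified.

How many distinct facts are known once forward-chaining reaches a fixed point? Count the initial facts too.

26

Round 1 fires rule 2, rule 8, rule 10, rule 12, rule 13, rule 16, giving cond_5, address_verified, exempt_fee, tax_filed, renewal_due, adult_resident.
Round 2 fires rule 1, rule 6, rule 9, rule 11, rule 14, giving cond_2, cond_6, over_18, application_complete, resident.
Round 3 fires rule 4, rule 5, rule 7, giving cond_1, case_approved, has_dependent.
Round 4 fires rule 15, giving age_verified.
Closure: {address_verified, adult_resident, age_verified, application_complete, case_approved, citizen, cond_1, cond_2, cond_5, cond_6, eligible_subsidy, eligible_tier1, enrolled_program, exempt_fee, has_dependent, has_valid_id, household_head, identity_verified, income_below_cap, means_tested, notify_finance, over_18, priority_flag, renewal_due, resident, tax_filed} — 26 facts.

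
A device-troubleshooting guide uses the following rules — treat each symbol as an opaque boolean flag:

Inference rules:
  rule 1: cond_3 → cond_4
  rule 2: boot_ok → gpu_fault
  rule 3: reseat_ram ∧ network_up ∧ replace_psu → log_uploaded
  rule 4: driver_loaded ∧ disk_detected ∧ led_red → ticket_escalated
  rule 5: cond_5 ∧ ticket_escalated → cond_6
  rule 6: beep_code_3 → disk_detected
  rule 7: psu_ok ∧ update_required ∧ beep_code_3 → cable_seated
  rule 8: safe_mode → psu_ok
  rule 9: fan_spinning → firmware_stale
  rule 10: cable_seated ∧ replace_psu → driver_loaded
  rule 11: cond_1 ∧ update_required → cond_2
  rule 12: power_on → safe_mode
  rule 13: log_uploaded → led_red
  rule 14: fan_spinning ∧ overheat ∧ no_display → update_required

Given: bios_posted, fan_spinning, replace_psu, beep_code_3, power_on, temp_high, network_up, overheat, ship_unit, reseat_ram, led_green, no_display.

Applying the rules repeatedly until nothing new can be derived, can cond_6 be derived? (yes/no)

Round 1 fires rule 3, rule 6, rule 9, rule 12, rule 14, giving log_uploaded, disk_detected, firmware_stale, safe_mode, update_required.
Round 2 fires rule 8, rule 13, giving psu_ok, led_red.
Round 3 fires rule 7, giving cable_seated.
Round 4 fires rule 10, giving driver_loaded.
Round 5 fires rule 4, giving ticket_escalated.
Fixed point reached. cond_6 is concluded only by rule 5; rule 5 needs cond_5 (never derived).

no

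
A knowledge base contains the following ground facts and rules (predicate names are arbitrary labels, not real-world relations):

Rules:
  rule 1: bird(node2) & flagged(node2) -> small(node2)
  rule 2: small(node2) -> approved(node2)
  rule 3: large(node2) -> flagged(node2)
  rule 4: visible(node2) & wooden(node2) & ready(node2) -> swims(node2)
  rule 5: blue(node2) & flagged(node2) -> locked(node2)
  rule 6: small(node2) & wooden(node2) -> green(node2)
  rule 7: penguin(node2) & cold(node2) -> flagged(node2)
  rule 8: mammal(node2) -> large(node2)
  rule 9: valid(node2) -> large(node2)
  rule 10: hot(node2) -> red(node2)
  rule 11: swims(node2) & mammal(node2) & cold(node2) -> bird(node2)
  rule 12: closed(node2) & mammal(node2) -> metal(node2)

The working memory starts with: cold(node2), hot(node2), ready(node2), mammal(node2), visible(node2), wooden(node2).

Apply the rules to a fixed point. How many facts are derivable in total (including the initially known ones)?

Round 1 — rule 4, rule 8, rule 10, derive swims(node2), large(node2), red(node2).
Round 2 — rule 3, rule 11, derive flagged(node2), bird(node2).
Round 3 — rule 1, derive small(node2).
Round 4 — rule 2, rule 6, derive approved(node2), green(node2).
Closure: {approved(node2), bird(node2), cold(node2), flagged(node2), green(node2), hot(node2), large(node2), mammal(node2), ready(node2), red(node2), small(node2), swims(node2), visible(node2), wooden(node2)} — 14 facts.

14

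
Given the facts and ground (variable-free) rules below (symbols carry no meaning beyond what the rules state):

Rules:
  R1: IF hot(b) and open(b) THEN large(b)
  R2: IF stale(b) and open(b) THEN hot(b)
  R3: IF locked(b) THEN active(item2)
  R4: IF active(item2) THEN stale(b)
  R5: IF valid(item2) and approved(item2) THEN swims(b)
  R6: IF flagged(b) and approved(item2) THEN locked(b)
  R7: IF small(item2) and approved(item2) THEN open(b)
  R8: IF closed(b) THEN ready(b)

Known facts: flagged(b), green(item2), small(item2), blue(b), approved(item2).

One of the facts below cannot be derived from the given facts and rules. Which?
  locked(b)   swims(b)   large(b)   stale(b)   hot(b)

swims(b)

[1] R6 [IF flagged(b) and approved(item2) THEN locked(b)]; R7 [IF small(item2) and approved(item2) THEN open(b)]. ⇒ new: locked(b), open(b).
[2] R3 [IF locked(b) THEN active(item2)]. ⇒ new: active(item2).
[3] R4 [IF active(item2) THEN stale(b)]. ⇒ new: stale(b).
[4] R2 [IF stale(b) and open(b) THEN hot(b)]. ⇒ new: hot(b).
[5] R1 [IF hot(b) and open(b) THEN large(b)]. ⇒ new: large(b).
Derived: stale(b) (round 3), hot(b) (round 4), large(b) (round 5), locked(b) (round 1). swims(b) never appears in any round.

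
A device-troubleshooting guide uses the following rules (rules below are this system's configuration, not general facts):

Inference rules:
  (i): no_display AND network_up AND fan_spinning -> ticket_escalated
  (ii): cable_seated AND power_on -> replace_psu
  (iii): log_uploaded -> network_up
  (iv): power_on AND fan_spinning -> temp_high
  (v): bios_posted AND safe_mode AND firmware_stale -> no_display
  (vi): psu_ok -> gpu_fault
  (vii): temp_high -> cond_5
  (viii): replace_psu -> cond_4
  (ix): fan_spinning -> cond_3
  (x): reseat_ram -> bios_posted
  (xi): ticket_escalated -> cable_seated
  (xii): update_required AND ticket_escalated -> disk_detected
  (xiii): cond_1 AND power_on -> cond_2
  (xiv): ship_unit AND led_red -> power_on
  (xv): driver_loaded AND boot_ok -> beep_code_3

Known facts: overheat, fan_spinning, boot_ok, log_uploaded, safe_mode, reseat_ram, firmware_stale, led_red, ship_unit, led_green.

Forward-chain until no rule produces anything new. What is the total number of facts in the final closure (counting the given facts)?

21

[1] (iii) [log_uploaded -> network_up]; (ix) [fan_spinning -> cond_3]; (x) [reseat_ram -> bios_posted]; (xiv) [ship_unit AND led_red -> power_on]. ⇒ new: network_up, cond_3, bios_posted, power_on.
[2] (iv) [power_on AND fan_spinning -> temp_high]; (v) [bios_posted AND safe_mode AND firmware_stale -> no_display]. ⇒ new: temp_high, no_display.
[3] (i) [no_display AND network_up AND fan_spinning -> ticket_escalated]; (vii) [temp_high -> cond_5]. ⇒ new: ticket_escalated, cond_5.
[4] (xi) [ticket_escalated -> cable_seated]. ⇒ new: cable_seated.
[5] (ii) [cable_seated AND power_on -> replace_psu]. ⇒ new: replace_psu.
[6] (viii) [replace_psu -> cond_4]. ⇒ new: cond_4.
Closure: {bios_posted, boot_ok, cable_seated, cond_3, cond_4, cond_5, fan_spinning, firmware_stale, led_green, led_red, log_uploaded, network_up, no_display, overheat, power_on, replace_psu, reseat_ram, safe_mode, ship_unit, temp_high, ticket_escalated} — 21 facts.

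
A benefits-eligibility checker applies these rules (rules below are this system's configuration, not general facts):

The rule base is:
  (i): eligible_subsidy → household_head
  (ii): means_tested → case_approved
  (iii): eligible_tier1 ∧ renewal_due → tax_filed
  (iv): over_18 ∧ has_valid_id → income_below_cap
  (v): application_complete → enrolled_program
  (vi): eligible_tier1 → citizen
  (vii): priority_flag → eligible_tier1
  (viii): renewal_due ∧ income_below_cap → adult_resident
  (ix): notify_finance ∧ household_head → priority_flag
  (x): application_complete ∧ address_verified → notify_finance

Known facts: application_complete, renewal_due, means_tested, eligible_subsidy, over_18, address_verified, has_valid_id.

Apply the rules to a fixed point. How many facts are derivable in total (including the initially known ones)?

17

Round 1: (i) [eligible_subsidy → household_head]; (ii) [means_tested → case_approved]; (iv) [over_18 ∧ has_valid_id → income_below_cap]; (v) [application_complete → enrolled_program]; (x) [application_complete ∧ address_verified → notify_finance]. New: household_head, case_approved, income_below_cap, enrolled_program, notify_finance.
Round 2: (viii) [renewal_due ∧ income_below_cap → adult_resident]; (ix) [notify_finance ∧ household_head → priority_flag]. New: adult_resident, priority_flag.
Round 3: (vii) [priority_flag → eligible_tier1]. New: eligible_tier1.
Round 4: (iii) [eligible_tier1 ∧ renewal_due → tax_filed]; (vi) [eligible_tier1 → citizen]. New: tax_filed, citizen.
Closure: {address_verified, adult_resident, application_complete, case_approved, citizen, eligible_subsidy, eligible_tier1, enrolled_program, has_valid_id, household_head, income_below_cap, means_tested, notify_finance, over_18, priority_flag, renewal_due, tax_filed} — 17 facts.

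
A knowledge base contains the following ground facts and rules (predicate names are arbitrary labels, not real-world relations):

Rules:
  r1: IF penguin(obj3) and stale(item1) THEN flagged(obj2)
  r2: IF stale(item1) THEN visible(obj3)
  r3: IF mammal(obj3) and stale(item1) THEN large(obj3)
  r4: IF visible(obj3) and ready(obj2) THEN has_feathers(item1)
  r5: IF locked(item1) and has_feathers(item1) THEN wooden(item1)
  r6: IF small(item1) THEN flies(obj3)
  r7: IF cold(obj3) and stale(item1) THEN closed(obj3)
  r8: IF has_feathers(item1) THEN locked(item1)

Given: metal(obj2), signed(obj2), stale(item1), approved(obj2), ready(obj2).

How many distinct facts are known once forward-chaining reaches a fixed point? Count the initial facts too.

[1] r2 [IF stale(item1) THEN visible(obj3)]. ⇒ new: visible(obj3).
[2] r4 [IF visible(obj3) and ready(obj2) THEN has_feathers(item1)]. ⇒ new: has_feathers(item1).
[3] r8 [IF has_feathers(item1) THEN locked(item1)]. ⇒ new: locked(item1).
[4] r5 [IF locked(item1) and has_feathers(item1) THEN wooden(item1)]. ⇒ new: wooden(item1).
Closure: {approved(obj2), has_feathers(item1), locked(item1), metal(obj2), ready(obj2), signed(obj2), stale(item1), visible(obj3), wooden(item1)} — 9 facts.

9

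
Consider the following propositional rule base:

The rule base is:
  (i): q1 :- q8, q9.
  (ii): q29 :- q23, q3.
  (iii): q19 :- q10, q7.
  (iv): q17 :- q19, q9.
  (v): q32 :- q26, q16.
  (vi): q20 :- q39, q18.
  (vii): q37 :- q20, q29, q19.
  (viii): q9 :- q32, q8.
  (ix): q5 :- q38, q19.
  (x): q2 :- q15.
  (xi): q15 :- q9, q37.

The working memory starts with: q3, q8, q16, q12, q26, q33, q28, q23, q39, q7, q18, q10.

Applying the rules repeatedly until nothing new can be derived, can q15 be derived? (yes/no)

Round 1: (ii) [q29 :- q23, q3.]; (iii) [q19 :- q10, q7.]; (v) [q32 :- q26, q16.]; (vi) [q20 :- q39, q18.]. Adds q29, q19, q32, q20.
Round 2: (vii) [q37 :- q20, q29, q19.]; (viii) [q9 :- q32, q8.]. Adds q37, q9.
Round 3: (i) [q1 :- q8, q9.]; (iv) [q17 :- q19, q9.]; (xi) [q15 :- q9, q37.]. Adds q1, q17, q15.
Round 4: (x) [q2 :- q15.]. Adds q2.
q15 appears in round 3, so it is derivable.

yes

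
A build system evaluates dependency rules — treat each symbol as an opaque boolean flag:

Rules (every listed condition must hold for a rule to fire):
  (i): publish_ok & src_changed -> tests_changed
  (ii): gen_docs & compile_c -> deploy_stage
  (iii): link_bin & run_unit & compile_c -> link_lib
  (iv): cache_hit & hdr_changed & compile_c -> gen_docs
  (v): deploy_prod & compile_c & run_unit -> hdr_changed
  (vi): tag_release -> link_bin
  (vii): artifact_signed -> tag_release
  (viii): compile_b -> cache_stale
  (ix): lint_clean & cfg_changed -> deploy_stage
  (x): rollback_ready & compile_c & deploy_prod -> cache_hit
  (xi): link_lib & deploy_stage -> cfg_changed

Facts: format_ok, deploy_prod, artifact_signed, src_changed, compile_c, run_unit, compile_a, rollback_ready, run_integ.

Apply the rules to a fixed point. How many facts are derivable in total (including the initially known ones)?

Round 1: (v) [deploy_prod & compile_c & run_unit -> hdr_changed]; (vii) [artifact_signed -> tag_release]; (x) [rollback_ready & compile_c & deploy_prod -> cache_hit]. New: hdr_changed, tag_release, cache_hit.
Round 2: (iv) [cache_hit & hdr_changed & compile_c -> gen_docs]; (vi) [tag_release -> link_bin]. New: gen_docs, link_bin.
Round 3: (ii) [gen_docs & compile_c -> deploy_stage]; (iii) [link_bin & run_unit & compile_c -> link_lib]. New: deploy_stage, link_lib.
Round 4: (xi) [link_lib & deploy_stage -> cfg_changed]. New: cfg_changed.
Closure: {artifact_signed, cache_hit, cfg_changed, compile_a, compile_c, deploy_prod, deploy_stage, format_ok, gen_docs, hdr_changed, link_bin, link_lib, rollback_ready, run_integ, run_unit, src_changed, tag_release} — 17 facts.

17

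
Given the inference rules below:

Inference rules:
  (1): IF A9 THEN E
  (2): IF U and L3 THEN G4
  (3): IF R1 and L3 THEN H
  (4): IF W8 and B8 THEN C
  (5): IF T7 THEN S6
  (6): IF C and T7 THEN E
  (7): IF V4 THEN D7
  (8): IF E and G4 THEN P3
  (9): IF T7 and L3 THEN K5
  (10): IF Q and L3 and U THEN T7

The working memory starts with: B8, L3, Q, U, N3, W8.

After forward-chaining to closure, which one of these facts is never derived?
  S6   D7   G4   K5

[1] (2) [IF U and L3 THEN G4]; (4) [IF W8 and B8 THEN C]; (10) [IF Q and L3 and U THEN T7]. ⇒ new: G4, C, T7.
[2] (5) [IF T7 THEN S6]; (6) [IF C and T7 THEN E]; (9) [IF T7 and L3 THEN K5]. ⇒ new: S6, E, K5.
[3] (8) [IF E and G4 THEN P3]. ⇒ new: P3.
Derived: S6 (round 2), K5 (round 2), G4 (round 1). D7 never appears in any round.

D7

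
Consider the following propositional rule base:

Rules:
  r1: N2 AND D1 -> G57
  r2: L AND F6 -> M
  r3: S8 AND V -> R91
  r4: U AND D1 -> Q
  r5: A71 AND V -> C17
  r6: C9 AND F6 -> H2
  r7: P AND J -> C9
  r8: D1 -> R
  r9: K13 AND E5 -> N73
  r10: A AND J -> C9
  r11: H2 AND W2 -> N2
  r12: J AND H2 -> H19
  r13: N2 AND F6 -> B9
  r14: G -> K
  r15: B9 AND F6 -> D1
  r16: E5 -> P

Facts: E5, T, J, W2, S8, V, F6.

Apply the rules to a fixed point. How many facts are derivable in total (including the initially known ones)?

[1] r3 [S8 AND V -> R91]; r16 [E5 -> P]. ⇒ new: R91, P.
[2] r7 [P AND J -> C9]. ⇒ new: C9.
[3] r6 [C9 AND F6 -> H2]. ⇒ new: H2.
[4] r11 [H2 AND W2 -> N2]; r12 [J AND H2 -> H19]. ⇒ new: N2, H19.
[5] r13 [N2 AND F6 -> B9]. ⇒ new: B9.
[6] r15 [B9 AND F6 -> D1]. ⇒ new: D1.
[7] r1 [N2 AND D1 -> G57]; r8 [D1 -> R]. ⇒ new: G57, R.
Closure: {B9, C9, D1, E5, F6, G57, H19, H2, J, N2, P, R, R91, S8, T, V, W2} — 17 facts.

17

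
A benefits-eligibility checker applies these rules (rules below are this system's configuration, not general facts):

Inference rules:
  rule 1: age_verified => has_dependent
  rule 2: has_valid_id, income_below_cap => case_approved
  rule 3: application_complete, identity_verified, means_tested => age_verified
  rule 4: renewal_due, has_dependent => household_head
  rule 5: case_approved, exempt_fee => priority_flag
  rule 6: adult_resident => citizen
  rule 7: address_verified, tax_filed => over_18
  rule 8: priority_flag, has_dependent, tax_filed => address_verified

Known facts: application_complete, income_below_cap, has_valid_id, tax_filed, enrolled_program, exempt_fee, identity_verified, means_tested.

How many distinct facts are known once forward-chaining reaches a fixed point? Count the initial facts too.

Round 1: rule 2 [has_valid_id, income_below_cap => case_approved]; rule 3 [application_complete, identity_verified, means_tested => age_verified]. New: case_approved, age_verified.
Round 2: rule 1 [age_verified => has_dependent]; rule 5 [case_approved, exempt_fee => priority_flag]. New: has_dependent, priority_flag.
Round 3: rule 8 [priority_flag, has_dependent, tax_filed => address_verified]. New: address_verified.
Round 4: rule 7 [address_verified, tax_filed => over_18]. New: over_18.
Closure: {address_verified, age_verified, application_complete, case_approved, enrolled_program, exempt_fee, has_dependent, has_valid_id, identity_verified, income_below_cap, means_tested, over_18, priority_flag, tax_filed} — 14 facts.

14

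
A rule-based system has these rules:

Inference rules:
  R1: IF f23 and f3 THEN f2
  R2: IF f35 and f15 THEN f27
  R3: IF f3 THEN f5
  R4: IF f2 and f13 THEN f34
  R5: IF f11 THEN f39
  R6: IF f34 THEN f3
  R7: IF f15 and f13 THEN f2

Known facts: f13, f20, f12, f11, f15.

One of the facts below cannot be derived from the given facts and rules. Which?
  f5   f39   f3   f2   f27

Round 1: R5 [IF f11 THEN f39]; R7 [IF f15 and f13 THEN f2]. Adds f39, f2.
Round 2: R4 [IF f2 and f13 THEN f34]. Adds f34.
Round 3: R6 [IF f34 THEN f3]. Adds f3.
Round 4: R3 [IF f3 THEN f5]. Adds f5.
Derived: f39 (round 1), f5 (round 4), f3 (round 3), f2 (round 1). f27 never appears in any round.

f27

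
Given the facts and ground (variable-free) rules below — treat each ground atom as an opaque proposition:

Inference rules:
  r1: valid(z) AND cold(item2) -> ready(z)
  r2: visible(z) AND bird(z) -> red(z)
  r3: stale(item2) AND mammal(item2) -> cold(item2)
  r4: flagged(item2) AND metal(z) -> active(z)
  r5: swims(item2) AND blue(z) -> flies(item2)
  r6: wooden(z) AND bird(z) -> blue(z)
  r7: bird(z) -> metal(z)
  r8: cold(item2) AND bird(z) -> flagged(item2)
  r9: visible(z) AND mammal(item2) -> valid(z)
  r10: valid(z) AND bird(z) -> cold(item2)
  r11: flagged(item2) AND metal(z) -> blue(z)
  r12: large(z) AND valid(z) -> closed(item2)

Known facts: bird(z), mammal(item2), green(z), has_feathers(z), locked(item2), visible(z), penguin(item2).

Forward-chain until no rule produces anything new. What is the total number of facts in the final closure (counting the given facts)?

Round 1 — r2, r7, r9, derive red(z), metal(z), valid(z).
Round 2 — r10, derive cold(item2).
Round 3 — r1, r8, derive ready(z), flagged(item2).
Round 4 — r4, r11, derive active(z), blue(z).
Closure: {active(z), bird(z), blue(z), cold(item2), flagged(item2), green(z), has_feathers(z), locked(item2), mammal(item2), metal(z), penguin(item2), ready(z), red(z), valid(z), visible(z)} — 15 facts.

15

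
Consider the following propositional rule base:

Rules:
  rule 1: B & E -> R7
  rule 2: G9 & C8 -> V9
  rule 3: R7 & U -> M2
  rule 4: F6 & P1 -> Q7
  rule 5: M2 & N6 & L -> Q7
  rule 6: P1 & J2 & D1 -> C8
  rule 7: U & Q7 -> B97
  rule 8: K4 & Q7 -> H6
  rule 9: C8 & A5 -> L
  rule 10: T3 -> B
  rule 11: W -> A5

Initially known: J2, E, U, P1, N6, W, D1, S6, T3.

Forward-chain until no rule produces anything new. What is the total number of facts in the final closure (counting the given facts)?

17

Round 1: rule 6 [P1 & J2 & D1 -> C8]; rule 10 [T3 -> B]; rule 11 [W -> A5]. New: C8, B, A5.
Round 2: rule 1 [B & E -> R7]; rule 9 [C8 & A5 -> L]. New: R7, L.
Round 3: rule 3 [R7 & U -> M2]. New: M2.
Round 4: rule 5 [M2 & N6 & L -> Q7]. New: Q7.
Round 5: rule 7 [U & Q7 -> B97]. New: B97.
Closure: {A5, B, B97, C8, D1, E, J2, L, M2, N6, P1, Q7, R7, S6, T3, U, W} — 17 facts.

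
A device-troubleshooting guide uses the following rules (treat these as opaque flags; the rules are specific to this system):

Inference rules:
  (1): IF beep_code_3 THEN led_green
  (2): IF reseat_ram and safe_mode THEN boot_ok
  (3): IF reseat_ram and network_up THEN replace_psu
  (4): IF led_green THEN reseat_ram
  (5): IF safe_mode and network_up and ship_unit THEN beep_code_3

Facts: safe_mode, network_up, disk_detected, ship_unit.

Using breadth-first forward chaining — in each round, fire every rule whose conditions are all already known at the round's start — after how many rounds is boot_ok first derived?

Round 1 fires (5), giving beep_code_3.
Round 2 fires (1), giving led_green.
Round 3 fires (4), giving reseat_ram.
Round 4 fires (2), (3), giving boot_ok, replace_psu.
boot_ok first appears in round 4.

4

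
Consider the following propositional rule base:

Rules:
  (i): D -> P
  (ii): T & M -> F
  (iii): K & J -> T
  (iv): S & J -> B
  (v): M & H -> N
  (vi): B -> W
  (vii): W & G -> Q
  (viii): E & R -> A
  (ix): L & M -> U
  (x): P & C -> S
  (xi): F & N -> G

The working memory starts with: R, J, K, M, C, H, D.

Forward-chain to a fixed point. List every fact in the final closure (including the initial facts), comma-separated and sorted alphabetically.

Round 1: (i) [D -> P]; (iii) [K & J -> T]; (v) [M & H -> N]. New: P, T, N.
Round 2: (ii) [T & M -> F]; (x) [P & C -> S]. New: F, S.
Round 3: (iv) [S & J -> B]; (xi) [F & N -> G]. New: B, G.
Round 4: (vi) [B -> W]. New: W.
Round 5: (vii) [W & G -> Q]. New: Q.

B, C, D, F, G, H, J, K, M, N, P, Q, R, S, T, W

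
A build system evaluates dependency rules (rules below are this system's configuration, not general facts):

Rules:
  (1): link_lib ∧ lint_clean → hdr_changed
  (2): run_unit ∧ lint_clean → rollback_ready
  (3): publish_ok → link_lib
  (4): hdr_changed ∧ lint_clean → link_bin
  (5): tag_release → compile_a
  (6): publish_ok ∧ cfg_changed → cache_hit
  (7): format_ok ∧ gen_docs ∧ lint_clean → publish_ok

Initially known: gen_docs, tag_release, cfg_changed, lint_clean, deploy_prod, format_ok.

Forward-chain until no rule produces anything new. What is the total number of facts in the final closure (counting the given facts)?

Round 1: (5) [tag_release → compile_a]; (7) [format_ok ∧ gen_docs ∧ lint_clean → publish_ok]. New: compile_a, publish_ok.
Round 2: (3) [publish_ok → link_lib]; (6) [publish_ok ∧ cfg_changed → cache_hit]. New: link_lib, cache_hit.
Round 3: (1) [link_lib ∧ lint_clean → hdr_changed]. New: hdr_changed.
Round 4: (4) [hdr_changed ∧ lint_clean → link_bin]. New: link_bin.
Closure: {cache_hit, cfg_changed, compile_a, deploy_prod, format_ok, gen_docs, hdr_changed, link_bin, link_lib, lint_clean, publish_ok, tag_release} — 12 facts.

12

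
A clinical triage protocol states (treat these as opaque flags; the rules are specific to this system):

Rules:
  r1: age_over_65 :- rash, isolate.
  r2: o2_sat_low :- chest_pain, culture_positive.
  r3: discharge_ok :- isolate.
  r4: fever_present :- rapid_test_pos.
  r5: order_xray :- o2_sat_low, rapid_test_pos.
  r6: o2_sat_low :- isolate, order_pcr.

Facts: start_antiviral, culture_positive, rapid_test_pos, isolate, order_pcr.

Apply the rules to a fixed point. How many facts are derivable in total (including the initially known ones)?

[1] r3 [discharge_ok :- isolate.]; r4 [fever_present :- rapid_test_pos.]; r6 [o2_sat_low :- isolate, order_pcr.]. ⇒ new: discharge_ok, fever_present, o2_sat_low.
[2] r5 [order_xray :- o2_sat_low, rapid_test_pos.]. ⇒ new: order_xray.
Closure: {culture_positive, discharge_ok, fever_present, isolate, o2_sat_low, order_pcr, order_xray, rapid_test_pos, start_antiviral} — 9 facts.

9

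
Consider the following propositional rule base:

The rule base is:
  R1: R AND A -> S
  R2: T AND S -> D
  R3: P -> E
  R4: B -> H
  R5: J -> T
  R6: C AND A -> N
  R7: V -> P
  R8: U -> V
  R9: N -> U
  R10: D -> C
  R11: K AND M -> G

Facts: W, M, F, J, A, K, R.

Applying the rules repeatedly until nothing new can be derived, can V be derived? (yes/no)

yes

Round 1 — R1, R5, R11, derive S, T, G.
Round 2 — R2, derive D.
Round 3 — R10, derive C.
Round 4 — R6, derive N.
Round 5 — R9, derive U.
Round 6 — R8, derive V.
Round 7 — R7, derive P.
Round 8 — R3, derive E.
V appears in round 6, so it is derivable.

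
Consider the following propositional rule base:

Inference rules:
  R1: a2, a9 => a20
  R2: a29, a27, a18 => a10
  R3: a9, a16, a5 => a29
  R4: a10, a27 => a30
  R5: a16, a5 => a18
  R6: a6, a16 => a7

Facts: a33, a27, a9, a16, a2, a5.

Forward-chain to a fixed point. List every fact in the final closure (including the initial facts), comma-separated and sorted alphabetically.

[1] R1 [a2, a9 => a20]; R3 [a9, a16, a5 => a29]; R5 [a16, a5 => a18]. ⇒ new: a20, a29, a18.
[2] R2 [a29, a27, a18 => a10]. ⇒ new: a10.
[3] R4 [a10, a27 => a30]. ⇒ new: a30.

a10, a16, a18, a2, a20, a27, a29, a30, a33, a5, a9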